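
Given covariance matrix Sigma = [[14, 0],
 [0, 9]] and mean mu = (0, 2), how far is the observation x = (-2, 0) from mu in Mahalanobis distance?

Step 1 — centre the observation: (x - mu) = (-2, -2).

Step 2 — invert Sigma. det(Sigma) = 14·9 - (0)² = 126.
  Sigma^{-1} = (1/det) · [[d, -b], [-b, a]] = [[0.0714, 0],
 [0, 0.1111]].

Step 3 — form the quadratic (x - mu)^T · Sigma^{-1} · (x - mu):
  Sigma^{-1} · (x - mu) = (-0.1429, -0.2222).
  (x - mu)^T · [Sigma^{-1} · (x - mu)] = (-2)·(-0.1429) + (-2)·(-0.2222) = 0.7302.

Step 4 — take square root: d = √(0.7302) ≈ 0.8545.

d(x, mu) = √(0.7302) ≈ 0.8545


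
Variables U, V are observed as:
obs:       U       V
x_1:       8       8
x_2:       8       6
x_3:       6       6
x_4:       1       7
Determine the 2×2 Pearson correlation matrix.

Step 1 — column means:
  mean(U) = (8 + 8 + 6 + 1) / 4 = 23/4 = 5.75
  mean(V) = (8 + 6 + 6 + 7) / 4 = 27/4 = 6.75

Step 2 — sample variances and covariances s[i,j] = (1/(n-1)) · Σ_k (x_{k,i} - mean_i) · (x_{k,j} - mean_j), with n-1 = 3:
  s[U,U] = ((2.25)·(2.25) + (2.25)·(2.25) + (0.25)·(0.25) + (-4.75)·(-4.75)) / 3 = 32.75/3 = 10.9167
  s[U,V] = ((2.25)·(1.25) + (2.25)·(-0.75) + (0.25)·(-0.75) + (-4.75)·(0.25)) / 3 = -0.25/3 = -0.0833
  s[V,V] = ((1.25)·(1.25) + (-0.75)·(-0.75) + (-0.75)·(-0.75) + (0.25)·(0.25)) / 3 = 2.75/3 = 0.9167
  Sample standard deviations s_i = √(s[i,i]):
  s(U) = √(10.9167) = 3.304
  s(V) = √(0.9167) = 0.9574

Step 3 — r_{ij} = s_{ij} / (s_i · s_j):
  r[U,U] = 1 (diagonal).
  r[U,V] = -0.0833 / (3.304 · 0.9574) = -0.0833 / 3.1634 = -0.0263
  r[V,V] = 1 (diagonal).

R is symmetric with unit diagonal. Assembling:

R = [[1, -0.0263],
 [-0.0263, 1]]


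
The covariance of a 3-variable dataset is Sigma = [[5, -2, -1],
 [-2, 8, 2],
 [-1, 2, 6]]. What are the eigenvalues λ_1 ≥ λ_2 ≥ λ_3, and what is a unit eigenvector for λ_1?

Step 1 — characteristic polynomial p(λ) = det(λI - Sigma) = λ³ - tr·λ² + c_1·λ - det, where tr = trace, c_1 = sum of the principal 2×2 minors, det = det(Sigma):
  tr = 5 + 8 + 6 = 19,
  c_1 = (5·8 - (-2)²) + (5·6 - (-1)²) + (8·6 - (2)²) = 36 + 29 + 44 = 109,
  det = 5·(8·6 - (2)²) - (-2)·((-2)·6 - (2)·(-1)) + (-1)·((-2)·(2) - 8·(-1)) = 5·(44) - (-2)·(-10) + (-1)·(4) = 196.
  So p(λ) = λ³ - 19λ² + 109λ - 196.
Step 2 — look for an integer root (rational root theorem: any rational root is an integer divisor of 196). Testing λ = 4:
  p(4) = 64 - 304 + 436 - 196 = 0  ✓
  Dividing out (λ - 4): p(λ) = (λ - 4)(λ² - 15λ + 49).
Step 3 — remaining eigenvalues from the quadratic λ² - 15λ + 49 = 0:
  Δ = 15² - 4·49 = 225 - 196 = 29,  λ = (15 ± √29)/2 = (15 ± 5.3852)/2 ≈ 10.1926 or 4.8074.
  Sorted: λ_1 = 10.1926,  λ_2 = 4.8074,  λ_3 = 4  (check: sum = 19 = tr ✓).

Step 4 — unit eigenvector for λ_1 ≈ 10.1926: v spans the null space of (Sigma - λ_1 I), whose rows are
  r_1 = (-5.1926, -2, -1),  r_2 = (-2, -2.1926, 2),  r_3 = (-1, 2, -4.1926).
  v is orthogonal to every row, so take v ∝ r_1 × r_2 = ((-2)·(2) - (-1)·(-2.1926), (-1)·(-2) - (-5.1926)·(2), (-5.1926)·(-2.1926) - (-2)·(-2)) ≈ (-6.1926, 12.3852, 7.3852).
  Rescale (multiply by -1 so the first nonzero entry is positive): u = (6.1926, -12.3852, -7.3852).
  ||u|| = √((6.1926)² + (-12.3852)² + (-7.3852)²) = √(246.281) ≈ 15.6933,  v_1 = u/||u|| ≈ (0.3946, -0.7892, -0.4706) (||v_1|| = 1).

λ_1 = 10.1926,  λ_2 = 4.8074,  λ_3 = 4;  v_1 ≈ (0.3946, -0.7892, -0.4706)


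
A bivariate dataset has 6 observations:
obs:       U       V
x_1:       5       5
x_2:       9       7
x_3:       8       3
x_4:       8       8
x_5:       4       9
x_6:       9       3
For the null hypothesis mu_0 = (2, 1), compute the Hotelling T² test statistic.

Step 1 — sample mean vector:
  mean(U) = (5 + 9 + 8 + 8 + 4 + 9) / 6 = 43/6 = 7.1667
  mean(V) = (5 + 7 + 3 + 8 + 9 + 3) / 6 = 35/6 = 5.8333
  x̄ = (7.1667, 5.8333),  deviation x̄ - mu_0 = (7.1667, 5.8333) - (2, 1) = (5.1667, 4.8333).

Step 2 — sample covariance matrix, S[i,j] = (1/(n-1)) · Σ_k (x_{k,i} - mean_i) · (x_{k,j} - mean_j), divisor n-1 = 5:
  S[U,U] = ((-2.1667)·(-2.1667) + (1.8333)·(1.8333) + (0.8333)·(0.8333) + (0.8333)·(0.8333) + (-3.1667)·(-3.1667) + (1.8333)·(1.8333)) / 5 = 22.8333/5 = 4.5667
  S[U,V] = ((-2.1667)·(-0.8333) + (1.8333)·(1.1667) + (0.8333)·(-2.8333) + (0.8333)·(2.1667) + (-3.1667)·(3.1667) + (1.8333)·(-2.8333)) / 5 = -11.8333/5 = -2.3667
  S[V,V] = ((-0.8333)·(-0.8333) + (1.1667)·(1.1667) + (-2.8333)·(-2.8333) + (2.1667)·(2.1667) + (3.1667)·(3.1667) + (-2.8333)·(-2.8333)) / 5 = 32.8333/5 = 6.5667
  S = [[4.5667, -2.3667],
 [-2.3667, 6.5667]].

Step 3 — invert S. det(S) = 4.5667·6.5667 - (-2.3667)² = 24.3867.
  S^{-1} = (1/det) · [[d, -b], [-b, a]] = [[0.2693, 0.097],
 [0.097, 0.1873]].

Step 4 — quadratic form (x̄ - mu_0)^T · S^{-1} · (x̄ - mu_0):
  S^{-1} · (x̄ - mu_0) = (1.8603, 1.4065),
  (x̄ - mu_0)^T · [...] = (5.1667)·(1.8603) + (4.8333)·(1.4065) = 16.4097.

Step 5 — scale by n: T² = 6 · 16.4097 = 98.4582.

T² ≈ 98.4582


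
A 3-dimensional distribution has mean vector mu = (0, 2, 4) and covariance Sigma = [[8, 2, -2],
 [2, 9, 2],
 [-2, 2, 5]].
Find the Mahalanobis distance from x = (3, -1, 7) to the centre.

Step 1 — centre the observation: (x - mu) = (3, -3, 3).

Step 2 — invert Sigma (cofactor / det for 3×3, or solve directly):
  Sigma^{-1} = [[0.1602, -0.0547, 0.0859],
 [-0.0547, 0.1406, -0.0781],
 [0.0859, -0.0781, 0.2656]].

Step 3 — form the quadratic (x - mu)^T · Sigma^{-1} · (x - mu):
  Sigma^{-1} · (x - mu) = (0.9023, -0.8203, 1.2891).
  (x - mu)^T · [Sigma^{-1} · (x - mu)] = (3)·(0.9023) + (-3)·(-0.8203) + (3)·(1.2891) = 9.0352.

Step 4 — take square root: d = √(9.0352) ≈ 3.0059.

d(x, mu) = √(9.0352) ≈ 3.0059


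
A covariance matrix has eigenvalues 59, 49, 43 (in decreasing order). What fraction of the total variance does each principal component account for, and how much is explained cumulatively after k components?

Step 1 — total variance = trace(Sigma) = Σ λ_i = 59 + 49 + 43 = 151.

Step 2 — fraction explained by component i = λ_i / Σ λ:
  PC1: 59/151 = 0.3907
  PC2: 49/151 = 0.3245
  PC3: 43/151 = 0.2848

Step 3 — cumulative fraction after k components = (λ_1 + ... + λ_k) / Σ λ:
  k = 1: 59/151 = 0.3907
  k = 2: (59 + 49)/151 = 108/151 = 0.7152
  k = 3: (59 + 49 + 43)/151 = 151/151 = 1

Summary (fraction, with percent):

explained: PC1 0.3907 (39.07%), PC2 0.3245 (32.45%), PC3 0.2848 (28.48%);  cumulative: 0.3907, 0.7152, 1


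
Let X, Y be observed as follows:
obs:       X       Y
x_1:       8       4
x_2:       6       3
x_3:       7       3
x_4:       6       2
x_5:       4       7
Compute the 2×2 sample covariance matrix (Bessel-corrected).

Step 1 — column means:
  mean(X) = (8 + 6 + 7 + 6 + 4) / 5 = 31/5 = 6.2
  mean(Y) = (4 + 3 + 3 + 2 + 7) / 5 = 19/5 = 3.8

Step 2 — sample covariance S[i,j] = (1/(n-1)) · Σ_k (x_{k,i} - mean_i) · (x_{k,j} - mean_j), with n-1 = 4.
  S[X,X] = ((1.8)·(1.8) + (-0.2)·(-0.2) + (0.8)·(0.8) + (-0.2)·(-0.2) + (-2.2)·(-2.2)) / 4 = 8.8/4 = 2.2
  S[X,Y] = ((1.8)·(0.2) + (-0.2)·(-0.8) + (0.8)·(-0.8) + (-0.2)·(-1.8) + (-2.2)·(3.2)) / 4 = -6.8/4 = -1.7
  S[Y,Y] = ((0.2)·(0.2) + (-0.8)·(-0.8) + (-0.8)·(-0.8) + (-1.8)·(-1.8) + (3.2)·(3.2)) / 4 = 14.8/4 = 3.7

S is symmetric (S[j,i] = S[i,j]). Assembling:

S = [[2.2, -1.7],
 [-1.7, 3.7]]


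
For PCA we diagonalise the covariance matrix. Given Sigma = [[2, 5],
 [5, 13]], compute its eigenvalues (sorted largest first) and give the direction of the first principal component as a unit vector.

Step 1 — characteristic polynomial of 2×2 Sigma:
  det(Sigma - λI) = λ² - trace · λ + det = 0.
  trace = 2 + 13 = 15, det = 2·13 - (5)² = 1.
Step 2 — discriminant:
  Δ = trace² - 4·det = 225 - 4 = 221.
Step 3 — eigenvalues:
  λ = (trace ± √Δ)/2 = (15 ± 14.8661)/2,
  λ_1 = 14.933,  λ_2 = 0.067.

Step 4 — unit eigenvector for λ_1: solve (Sigma - λ_1 I)v = 0. First row:
  (2 - 14.933)·v_x + (5)·v_y = 0, i.e. (-12.933)·v_x + (5)·v_y = 0,
  so v ∝ (b, λ_1 - a) = (5, 12.933) = u.
  ||u|| = √((5)² + (12.933)²) = √(192.2634) ≈ 13.8659,
  v_1 = u/||u|| ≈ (0.3606, 0.9327) (||v_1|| = 1).

λ_1 = 14.933,  λ_2 = 0.067;  v_1 ≈ (0.3606, 0.9327)


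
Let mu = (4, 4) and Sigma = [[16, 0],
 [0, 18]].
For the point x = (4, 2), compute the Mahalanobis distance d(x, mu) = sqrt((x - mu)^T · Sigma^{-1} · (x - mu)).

Step 1 — centre the observation: (x - mu) = (0, -2).

Step 2 — invert Sigma. det(Sigma) = 16·18 - (0)² = 288.
  Sigma^{-1} = (1/det) · [[d, -b], [-b, a]] = [[0.0625, 0],
 [0, 0.0556]].

Step 3 — form the quadratic (x - mu)^T · Sigma^{-1} · (x - mu):
  Sigma^{-1} · (x - mu) = (0, -0.1111).
  (x - mu)^T · [Sigma^{-1} · (x - mu)] = (0)·(0) + (-2)·(-0.1111) = 0.2222.

Step 4 — take square root: d = √(0.2222) ≈ 0.4714.

d(x, mu) = √(0.2222) ≈ 0.4714


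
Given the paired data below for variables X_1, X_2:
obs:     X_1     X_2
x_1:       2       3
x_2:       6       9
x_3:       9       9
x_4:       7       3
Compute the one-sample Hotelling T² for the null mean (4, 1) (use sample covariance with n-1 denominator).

Step 1 — sample mean vector:
  mean(X_1) = (2 + 6 + 9 + 7) / 4 = 24/4 = 6
  mean(X_2) = (3 + 9 + 9 + 3) / 4 = 24/4 = 6
  x̄ = (6, 6),  deviation x̄ - mu_0 = (6, 6) - (4, 1) = (2, 5).

Step 2 — sample covariance matrix, S[i,j] = (1/(n-1)) · Σ_k (x_{k,i} - mean_i) · (x_{k,j} - mean_j), divisor n-1 = 3:
  S[X_1,X_1] = ((-4)·(-4) + (0)·(0) + (3)·(3) + (1)·(1)) / 3 = 26/3 = 8.6667
  S[X_1,X_2] = ((-4)·(-3) + (0)·(3) + (3)·(3) + (1)·(-3)) / 3 = 18/3 = 6
  S[X_2,X_2] = ((-3)·(-3) + (3)·(3) + (3)·(3) + (-3)·(-3)) / 3 = 36/3 = 12
  S = [[8.6667, 6],
 [6, 12]].

Step 3 — invert S. det(S) = 8.6667·12 - (6)² = 68.
  S^{-1} = (1/det) · [[d, -b], [-b, a]] = [[0.1765, -0.0882],
 [-0.0882, 0.1275]].

Step 4 — quadratic form (x̄ - mu_0)^T · S^{-1} · (x̄ - mu_0):
  S^{-1} · (x̄ - mu_0) = (-0.0882, 0.4608),
  (x̄ - mu_0)^T · [...] = (2)·(-0.0882) + (5)·(0.4608) = 2.1275.

Step 5 — scale by n: T² = 4 · 2.1275 = 8.5098.

T² ≈ 8.5098


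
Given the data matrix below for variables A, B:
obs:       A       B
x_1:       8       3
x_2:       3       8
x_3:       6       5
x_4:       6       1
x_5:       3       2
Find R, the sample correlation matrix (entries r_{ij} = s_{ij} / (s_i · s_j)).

Step 1 — column means:
  mean(A) = (8 + 3 + 6 + 6 + 3) / 5 = 26/5 = 5.2
  mean(B) = (3 + 8 + 5 + 1 + 2) / 5 = 19/5 = 3.8

Step 2 — sample variances and covariances s[i,j] = (1/(n-1)) · Σ_k (x_{k,i} - mean_i) · (x_{k,j} - mean_j), with n-1 = 4:
  s[A,A] = ((2.8)·(2.8) + (-2.2)·(-2.2) + (0.8)·(0.8) + (0.8)·(0.8) + (-2.2)·(-2.2)) / 4 = 18.8/4 = 4.7
  s[A,B] = ((2.8)·(-0.8) + (-2.2)·(4.2) + (0.8)·(1.2) + (0.8)·(-2.8) + (-2.2)·(-1.8)) / 4 = -8.8/4 = -2.2
  s[B,B] = ((-0.8)·(-0.8) + (4.2)·(4.2) + (1.2)·(1.2) + (-2.8)·(-2.8) + (-1.8)·(-1.8)) / 4 = 30.8/4 = 7.7
  Sample standard deviations s_i = √(s[i,i]):
  s(A) = √(4.7) = 2.1679
  s(B) = √(7.7) = 2.7749

Step 3 — r_{ij} = s_{ij} / (s_i · s_j):
  r[A,A] = 1 (diagonal).
  r[A,B] = -2.2 / (2.1679 · 2.7749) = -2.2 / 6.0158 = -0.3657
  r[B,B] = 1 (diagonal).

R is symmetric with unit diagonal. Assembling:

R = [[1, -0.3657],
 [-0.3657, 1]]


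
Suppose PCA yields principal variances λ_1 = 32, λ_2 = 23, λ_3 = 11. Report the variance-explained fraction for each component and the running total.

Step 1 — total variance = trace(Sigma) = Σ λ_i = 32 + 23 + 11 = 66.

Step 2 — fraction explained by component i = λ_i / Σ λ:
  PC1: 32/66 = 0.4848
  PC2: 23/66 = 0.3485
  PC3: 11/66 = 0.1667

Step 3 — cumulative fraction after k components = (λ_1 + ... + λ_k) / Σ λ:
  k = 1: 32/66 = 0.4848
  k = 2: (32 + 23)/66 = 55/66 = 0.8333
  k = 3: (32 + 23 + 11)/66 = 66/66 = 1

Summary (fraction, with percent):

explained: PC1 0.4848 (48.48%), PC2 0.3485 (34.85%), PC3 0.1667 (16.67%);  cumulative: 0.4848, 0.8333, 1


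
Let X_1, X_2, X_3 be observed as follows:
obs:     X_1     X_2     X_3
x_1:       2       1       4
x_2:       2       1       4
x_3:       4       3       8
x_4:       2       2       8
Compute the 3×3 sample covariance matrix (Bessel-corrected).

Step 1 — column means:
  mean(X_1) = (2 + 2 + 4 + 2) / 4 = 10/4 = 2.5
  mean(X_2) = (1 + 1 + 3 + 2) / 4 = 7/4 = 1.75
  mean(X_3) = (4 + 4 + 8 + 8) / 4 = 24/4 = 6

Step 2 — sample covariance S[i,j] = (1/(n-1)) · Σ_k (x_{k,i} - mean_i) · (x_{k,j} - mean_j), with n-1 = 3.
  S[X_1,X_1] = ((-0.5)·(-0.5) + (-0.5)·(-0.5) + (1.5)·(1.5) + (-0.5)·(-0.5)) / 3 = 3/3 = 1
  S[X_1,X_2] = ((-0.5)·(-0.75) + (-0.5)·(-0.75) + (1.5)·(1.25) + (-0.5)·(0.25)) / 3 = 2.5/3 = 0.8333
  S[X_1,X_3] = ((-0.5)·(-2) + (-0.5)·(-2) + (1.5)·(2) + (-0.5)·(2)) / 3 = 4/3 = 1.3333
  S[X_2,X_2] = ((-0.75)·(-0.75) + (-0.75)·(-0.75) + (1.25)·(1.25) + (0.25)·(0.25)) / 3 = 2.75/3 = 0.9167
  S[X_2,X_3] = ((-0.75)·(-2) + (-0.75)·(-2) + (1.25)·(2) + (0.25)·(2)) / 3 = 6/3 = 2
  S[X_3,X_3] = ((-2)·(-2) + (-2)·(-2) + (2)·(2) + (2)·(2)) / 3 = 16/3 = 5.3333

S is symmetric (S[j,i] = S[i,j]). Assembling:

S = [[1, 0.8333, 1.3333],
 [0.8333, 0.9167, 2],
 [1.3333, 2, 5.3333]]


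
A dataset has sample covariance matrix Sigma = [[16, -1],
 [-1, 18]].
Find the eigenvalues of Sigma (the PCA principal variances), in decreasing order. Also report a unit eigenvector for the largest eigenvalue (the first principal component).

Step 1 — characteristic polynomial of 2×2 Sigma:
  det(Sigma - λI) = λ² - trace · λ + det = 0.
  trace = 16 + 18 = 34, det = 16·18 - (-1)² = 287.
Step 2 — discriminant:
  Δ = trace² - 4·det = 1156 - 1148 = 8.
Step 3 — eigenvalues:
  λ = (trace ± √Δ)/2 = (34 ± 2.8284)/2,
  λ_1 = 18.4142,  λ_2 = 15.5858.

Step 4 — unit eigenvector for λ_1: solve (Sigma - λ_1 I)v = 0. First row:
  (16 - 18.4142)·v_x + (-1)·v_y = 0, i.e. (-2.4142)·v_x + (-1)·v_y = 0,
  so v ∝ (b, λ_1 - a) = (-1, 2.4142); multiply by -1 so the first entry is positive: u = (1, -2.4142).
  ||u|| = √((1)² + (-2.4142)²) = √(6.8284) ≈ 2.6131,
  v_1 = u/||u|| ≈ (0.3827, -0.9239) (||v_1|| = 1).

λ_1 = 18.4142,  λ_2 = 15.5858;  v_1 ≈ (0.3827, -0.9239)


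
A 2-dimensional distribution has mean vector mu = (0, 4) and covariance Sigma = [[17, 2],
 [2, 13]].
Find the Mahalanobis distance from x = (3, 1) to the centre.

Step 1 — centre the observation: (x - mu) = (3, -3).

Step 2 — invert Sigma. det(Sigma) = 17·13 - (2)² = 217.
  Sigma^{-1} = (1/det) · [[d, -b], [-b, a]] = [[0.0599, -0.0092],
 [-0.0092, 0.0783]].

Step 3 — form the quadratic (x - mu)^T · Sigma^{-1} · (x - mu):
  Sigma^{-1} · (x - mu) = (0.2074, -0.2627).
  (x - mu)^T · [Sigma^{-1} · (x - mu)] = (3)·(0.2074) + (-3)·(-0.2627) = 1.4101.

Step 4 — take square root: d = √(1.4101) ≈ 1.1875.

d(x, mu) = √(1.4101) ≈ 1.1875


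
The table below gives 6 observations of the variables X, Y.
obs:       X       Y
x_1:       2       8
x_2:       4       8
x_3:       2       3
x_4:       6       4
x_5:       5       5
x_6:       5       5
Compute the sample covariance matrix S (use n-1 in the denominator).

Step 1 — column means:
  mean(X) = (2 + 4 + 2 + 6 + 5 + 5) / 6 = 24/6 = 4
  mean(Y) = (8 + 8 + 3 + 4 + 5 + 5) / 6 = 33/6 = 5.5

Step 2 — sample covariance S[i,j] = (1/(n-1)) · Σ_k (x_{k,i} - mean_i) · (x_{k,j} - mean_j), with n-1 = 5.
  S[X,X] = ((-2)·(-2) + (0)·(0) + (-2)·(-2) + (2)·(2) + (1)·(1) + (1)·(1)) / 5 = 14/5 = 2.8
  S[X,Y] = ((-2)·(2.5) + (0)·(2.5) + (-2)·(-2.5) + (2)·(-1.5) + (1)·(-0.5) + (1)·(-0.5)) / 5 = -4/5 = -0.8
  S[Y,Y] = ((2.5)·(2.5) + (2.5)·(2.5) + (-2.5)·(-2.5) + (-1.5)·(-1.5) + (-0.5)·(-0.5) + (-0.5)·(-0.5)) / 5 = 21.5/5 = 4.3

S is symmetric (S[j,i] = S[i,j]). Assembling:

S = [[2.8, -0.8],
 [-0.8, 4.3]]


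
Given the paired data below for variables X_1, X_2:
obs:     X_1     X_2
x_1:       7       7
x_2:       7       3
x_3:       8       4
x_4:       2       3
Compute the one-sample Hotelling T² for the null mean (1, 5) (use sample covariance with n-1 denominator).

Step 1 — sample mean vector:
  mean(X_1) = (7 + 7 + 8 + 2) / 4 = 24/4 = 6
  mean(X_2) = (7 + 3 + 4 + 3) / 4 = 17/4 = 4.25
  x̄ = (6, 4.25),  deviation x̄ - mu_0 = (6, 4.25) - (1, 5) = (5, -0.75).

Step 2 — sample covariance matrix, S[i,j] = (1/(n-1)) · Σ_k (x_{k,i} - mean_i) · (x_{k,j} - mean_j), divisor n-1 = 3:
  S[X_1,X_1] = ((1)·(1) + (1)·(1) + (2)·(2) + (-4)·(-4)) / 3 = 22/3 = 7.3333
  S[X_1,X_2] = ((1)·(2.75) + (1)·(-1.25) + (2)·(-0.25) + (-4)·(-1.25)) / 3 = 6/3 = 2
  S[X_2,X_2] = ((2.75)·(2.75) + (-1.25)·(-1.25) + (-0.25)·(-0.25) + (-1.25)·(-1.25)) / 3 = 10.75/3 = 3.5833
  S = [[7.3333, 2],
 [2, 3.5833]].

Step 3 — invert S. det(S) = 7.3333·3.5833 - (2)² = 22.2778.
  S^{-1} = (1/det) · [[d, -b], [-b, a]] = [[0.1608, -0.0898],
 [-0.0898, 0.3292]].

Step 4 — quadratic form (x̄ - mu_0)^T · S^{-1} · (x̄ - mu_0):
  S^{-1} · (x̄ - mu_0) = (0.8716, -0.6958),
  (x̄ - mu_0)^T · [...] = (5)·(0.8716) + (-0.75)·(-0.6958) = 4.8797.

Step 5 — scale by n: T² = 4 · 4.8797 = 19.5187.

T² ≈ 19.5187


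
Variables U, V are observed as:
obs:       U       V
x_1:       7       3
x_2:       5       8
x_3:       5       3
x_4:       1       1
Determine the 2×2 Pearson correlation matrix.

Step 1 — column means:
  mean(U) = (7 + 5 + 5 + 1) / 4 = 18/4 = 4.5
  mean(V) = (3 + 8 + 3 + 1) / 4 = 15/4 = 3.75

Step 2 — sample variances and covariances s[i,j] = (1/(n-1)) · Σ_k (x_{k,i} - mean_i) · (x_{k,j} - mean_j), with n-1 = 3:
  s[U,U] = ((2.5)·(2.5) + (0.5)·(0.5) + (0.5)·(0.5) + (-3.5)·(-3.5)) / 3 = 19/3 = 6.3333
  s[U,V] = ((2.5)·(-0.75) + (0.5)·(4.25) + (0.5)·(-0.75) + (-3.5)·(-2.75)) / 3 = 9.5/3 = 3.1667
  s[V,V] = ((-0.75)·(-0.75) + (4.25)·(4.25) + (-0.75)·(-0.75) + (-2.75)·(-2.75)) / 3 = 26.75/3 = 8.9167
  Sample standard deviations s_i = √(s[i,i]):
  s(U) = √(6.3333) = 2.5166
  s(V) = √(8.9167) = 2.9861

Step 3 — r_{ij} = s_{ij} / (s_i · s_j):
  r[U,U] = 1 (diagonal).
  r[U,V] = 3.1667 / (2.5166 · 2.9861) = 3.1667 / 7.5148 = 0.4214
  r[V,V] = 1 (diagonal).

R is symmetric with unit diagonal. Assembling:

R = [[1, 0.4214],
 [0.4214, 1]]


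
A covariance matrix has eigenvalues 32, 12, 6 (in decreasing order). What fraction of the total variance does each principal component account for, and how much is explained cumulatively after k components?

Step 1 — total variance = trace(Sigma) = Σ λ_i = 32 + 12 + 6 = 50.

Step 2 — fraction explained by component i = λ_i / Σ λ:
  PC1: 32/50 = 0.64
  PC2: 12/50 = 0.24
  PC3: 6/50 = 0.12

Step 3 — cumulative fraction after k components = (λ_1 + ... + λ_k) / Σ λ:
  k = 1: 32/50 = 0.64
  k = 2: (32 + 12)/50 = 44/50 = 0.88
  k = 3: (32 + 12 + 6)/50 = 50/50 = 1

Summary (fraction, with percent):

explained: PC1 0.64 (64%), PC2 0.24 (24%), PC3 0.12 (12%);  cumulative: 0.64, 0.88, 1


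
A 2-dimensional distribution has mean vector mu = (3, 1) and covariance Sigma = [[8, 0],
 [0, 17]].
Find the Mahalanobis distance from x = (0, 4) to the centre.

Step 1 — centre the observation: (x - mu) = (-3, 3).

Step 2 — invert Sigma. det(Sigma) = 8·17 - (0)² = 136.
  Sigma^{-1} = (1/det) · [[d, -b], [-b, a]] = [[0.125, 0],
 [0, 0.0588]].

Step 3 — form the quadratic (x - mu)^T · Sigma^{-1} · (x - mu):
  Sigma^{-1} · (x - mu) = (-0.375, 0.1765).
  (x - mu)^T · [Sigma^{-1} · (x - mu)] = (-3)·(-0.375) + (3)·(0.1765) = 1.6544.

Step 4 — take square root: d = √(1.6544) ≈ 1.2862.

d(x, mu) = √(1.6544) ≈ 1.2862


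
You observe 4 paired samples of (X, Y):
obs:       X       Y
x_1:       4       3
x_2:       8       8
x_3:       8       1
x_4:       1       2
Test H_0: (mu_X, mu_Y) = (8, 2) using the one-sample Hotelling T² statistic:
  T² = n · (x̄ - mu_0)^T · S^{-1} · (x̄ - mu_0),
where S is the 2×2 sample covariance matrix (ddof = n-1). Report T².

Step 1 — sample mean vector:
  mean(X) = (4 + 8 + 8 + 1) / 4 = 21/4 = 5.25
  mean(Y) = (3 + 8 + 1 + 2) / 4 = 14/4 = 3.5
  x̄ = (5.25, 3.5),  deviation x̄ - mu_0 = (5.25, 3.5) - (8, 2) = (-2.75, 1.5).

Step 2 — sample covariance matrix, S[i,j] = (1/(n-1)) · Σ_k (x_{k,i} - mean_i) · (x_{k,j} - mean_j), divisor n-1 = 3:
  S[X,X] = ((-1.25)·(-1.25) + (2.75)·(2.75) + (2.75)·(2.75) + (-4.25)·(-4.25)) / 3 = 34.75/3 = 11.5833
  S[X,Y] = ((-1.25)·(-0.5) + (2.75)·(4.5) + (2.75)·(-2.5) + (-4.25)·(-1.5)) / 3 = 12.5/3 = 4.1667
  S[Y,Y] = ((-0.5)·(-0.5) + (4.5)·(4.5) + (-2.5)·(-2.5) + (-1.5)·(-1.5)) / 3 = 29/3 = 9.6667
  S = [[11.5833, 4.1667],
 [4.1667, 9.6667]].

Step 3 — invert S. det(S) = 11.5833·9.6667 - (4.1667)² = 94.6111.
  S^{-1} = (1/det) · [[d, -b], [-b, a]] = [[0.1022, -0.044],
 [-0.044, 0.1224]].

Step 4 — quadratic form (x̄ - mu_0)^T · S^{-1} · (x̄ - mu_0):
  S^{-1} · (x̄ - mu_0) = (-0.347, 0.3048),
  (x̄ - mu_0)^T · [...] = (-2.75)·(-0.347) + (1.5)·(0.3048) = 1.4115.

Step 5 — scale by n: T² = 4 · 1.4115 = 5.6459.

T² ≈ 5.6459


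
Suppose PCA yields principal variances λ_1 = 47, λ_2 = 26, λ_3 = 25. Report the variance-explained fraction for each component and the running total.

Step 1 — total variance = trace(Sigma) = Σ λ_i = 47 + 26 + 25 = 98.

Step 2 — fraction explained by component i = λ_i / Σ λ:
  PC1: 47/98 = 0.4796
  PC2: 26/98 = 0.2653
  PC3: 25/98 = 0.2551

Step 3 — cumulative fraction after k components = (λ_1 + ... + λ_k) / Σ λ:
  k = 1: 47/98 = 0.4796
  k = 2: (47 + 26)/98 = 73/98 = 0.7449
  k = 3: (47 + 26 + 25)/98 = 98/98 = 1

Summary (fraction, with percent):

explained: PC1 0.4796 (47.96%), PC2 0.2653 (26.53%), PC3 0.2551 (25.51%);  cumulative: 0.4796, 0.7449, 1


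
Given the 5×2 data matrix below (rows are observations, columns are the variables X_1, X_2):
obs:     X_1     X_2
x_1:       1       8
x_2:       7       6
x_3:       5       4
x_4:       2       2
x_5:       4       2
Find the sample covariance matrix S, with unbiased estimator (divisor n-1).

Step 1 — column means:
  mean(X_1) = (1 + 7 + 5 + 2 + 4) / 5 = 19/5 = 3.8
  mean(X_2) = (8 + 6 + 4 + 2 + 2) / 5 = 22/5 = 4.4

Step 2 — sample covariance S[i,j] = (1/(n-1)) · Σ_k (x_{k,i} - mean_i) · (x_{k,j} - mean_j), with n-1 = 4.
  S[X_1,X_1] = ((-2.8)·(-2.8) + (3.2)·(3.2) + (1.2)·(1.2) + (-1.8)·(-1.8) + (0.2)·(0.2)) / 4 = 22.8/4 = 5.7
  S[X_1,X_2] = ((-2.8)·(3.6) + (3.2)·(1.6) + (1.2)·(-0.4) + (-1.8)·(-2.4) + (0.2)·(-2.4)) / 4 = -1.6/4 = -0.4
  S[X_2,X_2] = ((3.6)·(3.6) + (1.6)·(1.6) + (-0.4)·(-0.4) + (-2.4)·(-2.4) + (-2.4)·(-2.4)) / 4 = 27.2/4 = 6.8

S is symmetric (S[j,i] = S[i,j]). Assembling:

S = [[5.7, -0.4],
 [-0.4, 6.8]]


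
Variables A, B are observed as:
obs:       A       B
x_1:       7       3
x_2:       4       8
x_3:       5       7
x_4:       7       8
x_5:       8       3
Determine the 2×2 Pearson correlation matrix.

Step 1 — column means:
  mean(A) = (7 + 4 + 5 + 7 + 8) / 5 = 31/5 = 6.2
  mean(B) = (3 + 8 + 7 + 8 + 3) / 5 = 29/5 = 5.8

Step 2 — sample variances and covariances s[i,j] = (1/(n-1)) · Σ_k (x_{k,i} - mean_i) · (x_{k,j} - mean_j), with n-1 = 4:
  s[A,A] = ((0.8)·(0.8) + (-2.2)·(-2.2) + (-1.2)·(-1.2) + (0.8)·(0.8) + (1.8)·(1.8)) / 4 = 10.8/4 = 2.7
  s[A,B] = ((0.8)·(-2.8) + (-2.2)·(2.2) + (-1.2)·(1.2) + (0.8)·(2.2) + (1.8)·(-2.8)) / 4 = -11.8/4 = -2.95
  s[B,B] = ((-2.8)·(-2.8) + (2.2)·(2.2) + (1.2)·(1.2) + (2.2)·(2.2) + (-2.8)·(-2.8)) / 4 = 26.8/4 = 6.7
  Sample standard deviations s_i = √(s[i,i]):
  s(A) = √(2.7) = 1.6432
  s(B) = √(6.7) = 2.5884

Step 3 — r_{ij} = s_{ij} / (s_i · s_j):
  r[A,A] = 1 (diagonal).
  r[A,B] = -2.95 / (1.6432 · 2.5884) = -2.95 / 4.2532 = -0.6936
  r[B,B] = 1 (diagonal).

R is symmetric with unit diagonal. Assembling:

R = [[1, -0.6936],
 [-0.6936, 1]]


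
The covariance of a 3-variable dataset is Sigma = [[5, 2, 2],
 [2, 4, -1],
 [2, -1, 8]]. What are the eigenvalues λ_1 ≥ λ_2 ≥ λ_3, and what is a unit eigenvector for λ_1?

Step 1 — characteristic polynomial p(λ) = det(λI - Sigma) = λ³ - tr·λ² + c_1·λ - det, where tr = trace, c_1 = sum of the principal 2×2 minors, det = det(Sigma):
  tr = 5 + 4 + 8 = 17,
  c_1 = (5·4 - (2)²) + (5·8 - (2)²) + (4·8 - (-1)²) = 16 + 36 + 31 = 83,
  det = 5·(4·8 - (-1)²) - (2)·((2)·8 - (-1)·(2)) + (2)·((2)·(-1) - 4·(2)) = 5·(31) - (2)·(18) + (2)·(-10) = 99.
  So p(λ) = λ³ - 17λ² + 83λ - 99.
Step 2 — look for an integer root (rational root theorem: any rational root is an integer divisor of 99). Testing λ = 9:
  p(9) = 729 - 1377 + 747 - 99 = 0  ✓
  Dividing out (λ - 9): p(λ) = (λ - 9)(λ² - 8λ + 11).
Step 3 — remaining eigenvalues from the quadratic λ² - 8λ + 11 = 0:
  Δ = 8² - 4·11 = 64 - 44 = 20,  λ = (8 ± √20)/2 = (8 ± 4.4721)/2 ≈ 6.2361 or 1.7639.
  Sorted: λ_1 = 9,  λ_2 = 6.2361,  λ_3 = 1.7639  (check: sum = 17 = tr ✓).

Step 4 — unit eigenvector for λ_1 = 9: v spans the null space of (Sigma - λ_1 I), whose rows are
  r_1 = (-4, 2, 2),  r_2 = (2, -5, -1),  r_3 = (2, -1, -1).
  v is orthogonal to every row, so take v ∝ r_1 × r_2 = ((2)·(-1) - (2)·(-5), (2)·(2) - (-4)·(-1), (-4)·(-5) - (2)·(2)) = (8, 0, 16).
  Rescale (divide by 8): u = (1, 0, 2).
  ||u|| = √((1)² + (0)² + (2)²) = √(5) ≈ 2.2361,  v_1 = u/||u|| ≈ (0.4472, 0, 0.8944) (||v_1|| = 1).

λ_1 = 9,  λ_2 = 6.2361,  λ_3 = 1.7639;  v_1 ≈ (0.4472, 0, 0.8944)


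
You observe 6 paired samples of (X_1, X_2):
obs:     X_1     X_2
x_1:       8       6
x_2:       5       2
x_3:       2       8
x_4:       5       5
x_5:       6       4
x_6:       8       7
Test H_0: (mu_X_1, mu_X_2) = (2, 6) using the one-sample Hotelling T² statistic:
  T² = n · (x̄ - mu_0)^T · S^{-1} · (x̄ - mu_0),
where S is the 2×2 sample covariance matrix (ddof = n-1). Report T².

Step 1 — sample mean vector:
  mean(X_1) = (8 + 5 + 2 + 5 + 6 + 8) / 6 = 34/6 = 5.6667
  mean(X_2) = (6 + 2 + 8 + 5 + 4 + 7) / 6 = 32/6 = 5.3333
  x̄ = (5.6667, 5.3333),  deviation x̄ - mu_0 = (5.6667, 5.3333) - (2, 6) = (3.6667, -0.6667).

Step 2 — sample covariance matrix, S[i,j] = (1/(n-1)) · Σ_k (x_{k,i} - mean_i) · (x_{k,j} - mean_j), divisor n-1 = 5:
  S[X_1,X_1] = ((2.3333)·(2.3333) + (-0.6667)·(-0.6667) + (-3.6667)·(-3.6667) + (-0.6667)·(-0.6667) + (0.3333)·(0.3333) + (2.3333)·(2.3333)) / 5 = 25.3333/5 = 5.0667
  S[X_1,X_2] = ((2.3333)·(0.6667) + (-0.6667)·(-3.3333) + (-3.6667)·(2.6667) + (-0.6667)·(-0.3333) + (0.3333)·(-1.3333) + (2.3333)·(1.6667)) / 5 = -2.3333/5 = -0.4667
  S[X_2,X_2] = ((0.6667)·(0.6667) + (-3.3333)·(-3.3333) + (2.6667)·(2.6667) + (-0.3333)·(-0.3333) + (-1.3333)·(-1.3333) + (1.6667)·(1.6667)) / 5 = 23.3333/5 = 4.6667
  S = [[5.0667, -0.4667],
 [-0.4667, 4.6667]].

Step 3 — invert S. det(S) = 5.0667·4.6667 - (-0.4667)² = 23.4267.
  S^{-1} = (1/det) · [[d, -b], [-b, a]] = [[0.1992, 0.0199],
 [0.0199, 0.2163]].

Step 4 — quadratic form (x̄ - mu_0)^T · S^{-1} · (x̄ - mu_0):
  S^{-1} · (x̄ - mu_0) = (0.7171, -0.0711),
  (x̄ - mu_0)^T · [...] = (3.6667)·(0.7171) + (-0.6667)·(-0.0711) = 2.6769.

Step 5 — scale by n: T² = 6 · 2.6769 = 16.0615.

T² ≈ 16.0615


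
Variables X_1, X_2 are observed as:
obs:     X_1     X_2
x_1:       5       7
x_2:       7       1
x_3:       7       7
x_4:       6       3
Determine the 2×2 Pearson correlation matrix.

Step 1 — column means:
  mean(X_1) = (5 + 7 + 7 + 6) / 4 = 25/4 = 6.25
  mean(X_2) = (7 + 1 + 7 + 3) / 4 = 18/4 = 4.5

Step 2 — sample variances and covariances s[i,j] = (1/(n-1)) · Σ_k (x_{k,i} - mean_i) · (x_{k,j} - mean_j), with n-1 = 3:
  s[X_1,X_1] = ((-1.25)·(-1.25) + (0.75)·(0.75) + (0.75)·(0.75) + (-0.25)·(-0.25)) / 3 = 2.75/3 = 0.9167
  s[X_1,X_2] = ((-1.25)·(2.5) + (0.75)·(-3.5) + (0.75)·(2.5) + (-0.25)·(-1.5)) / 3 = -3.5/3 = -1.1667
  s[X_2,X_2] = ((2.5)·(2.5) + (-3.5)·(-3.5) + (2.5)·(2.5) + (-1.5)·(-1.5)) / 3 = 27/3 = 9
  Sample standard deviations s_i = √(s[i,i]):
  s(X_1) = √(0.9167) = 0.9574
  s(X_2) = √(9) = 3

Step 3 — r_{ij} = s_{ij} / (s_i · s_j):
  r[X_1,X_1] = 1 (diagonal).
  r[X_1,X_2] = -1.1667 / (0.9574 · 3) = -1.1667 / 2.8723 = -0.4062
  r[X_2,X_2] = 1 (diagonal).

R is symmetric with unit diagonal. Assembling:

R = [[1, -0.4062],
 [-0.4062, 1]]


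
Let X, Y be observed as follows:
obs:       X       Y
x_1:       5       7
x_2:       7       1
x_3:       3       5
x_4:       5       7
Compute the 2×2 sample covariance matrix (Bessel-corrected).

Step 1 — column means:
  mean(X) = (5 + 7 + 3 + 5) / 4 = 20/4 = 5
  mean(Y) = (7 + 1 + 5 + 7) / 4 = 20/4 = 5

Step 2 — sample covariance S[i,j] = (1/(n-1)) · Σ_k (x_{k,i} - mean_i) · (x_{k,j} - mean_j), with n-1 = 3.
  S[X,X] = ((0)·(0) + (2)·(2) + (-2)·(-2) + (0)·(0)) / 3 = 8/3 = 2.6667
  S[X,Y] = ((0)·(2) + (2)·(-4) + (-2)·(0) + (0)·(2)) / 3 = -8/3 = -2.6667
  S[Y,Y] = ((2)·(2) + (-4)·(-4) + (0)·(0) + (2)·(2)) / 3 = 24/3 = 8

S is symmetric (S[j,i] = S[i,j]). Assembling:

S = [[2.6667, -2.6667],
 [-2.6667, 8]]


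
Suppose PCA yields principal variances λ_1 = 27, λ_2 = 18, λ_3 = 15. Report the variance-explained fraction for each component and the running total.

Step 1 — total variance = trace(Sigma) = Σ λ_i = 27 + 18 + 15 = 60.

Step 2 — fraction explained by component i = λ_i / Σ λ:
  PC1: 27/60 = 0.45
  PC2: 18/60 = 0.3
  PC3: 15/60 = 0.25

Step 3 — cumulative fraction after k components = (λ_1 + ... + λ_k) / Σ λ:
  k = 1: 27/60 = 0.45
  k = 2: (27 + 18)/60 = 45/60 = 0.75
  k = 3: (27 + 18 + 15)/60 = 60/60 = 1

Summary (fraction, with percent):

explained: PC1 0.45 (45%), PC2 0.3 (30%), PC3 0.25 (25%);  cumulative: 0.45, 0.75, 1


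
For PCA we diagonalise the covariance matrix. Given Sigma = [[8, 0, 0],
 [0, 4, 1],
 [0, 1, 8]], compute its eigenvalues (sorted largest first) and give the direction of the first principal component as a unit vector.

Step 1 — characteristic polynomial p(λ) = det(λI - Sigma) = λ³ - tr·λ² + c_1·λ - det, where tr = trace, c_1 = sum of the principal 2×2 minors, det = det(Sigma):
  tr = 8 + 4 + 8 = 20,
  c_1 = (8·4 - (0)²) + (8·8 - (0)²) + (4·8 - (1)²) = 32 + 64 + 31 = 127,
  det = 8·(4·8 - (1)²) - (0)·((0)·8 - (1)·(0)) + (0)·((0)·(1) - 4·(0)) = 8·(31) - (0)·(0) + (0)·(0) = 248.
  So p(λ) = λ³ - 20λ² + 127λ - 248.
Step 2 — look for an integer root (rational root theorem: any rational root is an integer divisor of 248). Testing λ = 8:
  p(8) = 512 - 1280 + 1016 - 248 = 0  ✓
  Dividing out (λ - 8): p(λ) = (λ - 8)(λ² - 12λ + 31).
Step 3 — remaining eigenvalues from the quadratic λ² - 12λ + 31 = 0:
  Δ = 12² - 4·31 = 144 - 124 = 20,  λ = (12 ± √20)/2 = (12 ± 4.4721)/2 ≈ 8.2361 or 3.7639.
  Sorted: λ_1 = 8.2361,  λ_2 = 8,  λ_3 = 3.7639  (check: sum = 20 = tr ✓).

Step 4 — unit eigenvector for λ_1 ≈ 8.2361: v spans the null space of (Sigma - λ_1 I), whose rows are
  r_1 = (-0.2361, 0, 0),  r_2 = (0, -4.2361, 1),  r_3 = (0, 1, -0.2361).
  v is orthogonal to every row, so take v ∝ r_1 × r_2 = ((0)·(1) - (0)·(-4.2361), (0)·(0) - (-0.2361)·(1), (-0.2361)·(-4.2361) - (0)·(0)) ≈ (0, 0.2361, 1).
  Let u = (0, 0.2361, 1).
  ||u|| = √((0)² + (0.2361)² + (1)²) = √(1.0557) ≈ 1.0275,  v_1 = u/||u|| ≈ (0, 0.2298, 0.9732) (||v_1|| = 1).

λ_1 = 8.2361,  λ_2 = 8,  λ_3 = 3.7639;  v_1 ≈ (0, 0.2298, 0.9732)


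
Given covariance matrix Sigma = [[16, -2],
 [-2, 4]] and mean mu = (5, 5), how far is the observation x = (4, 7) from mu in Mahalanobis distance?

Step 1 — centre the observation: (x - mu) = (-1, 2).

Step 2 — invert Sigma. det(Sigma) = 16·4 - (-2)² = 60.
  Sigma^{-1} = (1/det) · [[d, -b], [-b, a]] = [[0.0667, 0.0333],
 [0.0333, 0.2667]].

Step 3 — form the quadratic (x - mu)^T · Sigma^{-1} · (x - mu):
  Sigma^{-1} · (x - mu) = (0, 0.5).
  (x - mu)^T · [Sigma^{-1} · (x - mu)] = (-1)·(0) + (2)·(0.5) = 1.

Step 4 — take square root: d = √(1) ≈ 1.

d(x, mu) = √(1) ≈ 1


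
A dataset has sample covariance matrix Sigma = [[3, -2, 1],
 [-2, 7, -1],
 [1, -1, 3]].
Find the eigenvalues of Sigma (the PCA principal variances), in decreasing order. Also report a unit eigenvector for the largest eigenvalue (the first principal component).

Step 1 — characteristic polynomial p(λ) = det(λI - Sigma) = λ³ - tr·λ² + c_1·λ - det, where tr = trace, c_1 = sum of the principal 2×2 minors, det = det(Sigma):
  tr = 3 + 7 + 3 = 13,
  c_1 = (3·7 - (-2)²) + (3·3 - (1)²) + (7·3 - (-1)²) = 17 + 8 + 20 = 45,
  det = 3·(7·3 - (-1)²) - (-2)·((-2)·3 - (-1)·(1)) + (1)·((-2)·(-1) - 7·(1)) = 3·(20) - (-2)·(-5) + (1)·(-5) = 45.
  So p(λ) = λ³ - 13λ² + 45λ - 45.
Step 2 — look for an integer root (rational root theorem: any rational root is an integer divisor of 45). Testing λ = 3:
  p(3) = 27 - 117 + 135 - 45 = 0  ✓
  Dividing out (λ - 3): p(λ) = (λ - 3)(λ² - 10λ + 15).
Step 3 — remaining eigenvalues from the quadratic λ² - 10λ + 15 = 0:
  Δ = 10² - 4·15 = 100 - 60 = 40,  λ = (10 ± √40)/2 = (10 ± 6.3246)/2 ≈ 8.1623 or 1.8377.
  Sorted: λ_1 = 8.1623,  λ_2 = 3,  λ_3 = 1.8377  (check: sum = 13 = tr ✓).

Step 4 — unit eigenvector for λ_1 ≈ 8.1623: v spans the null space of (Sigma - λ_1 I), whose rows are
  r_1 = (-5.1623, -2, 1),  r_2 = (-2, -1.1623, -1),  r_3 = (1, -1, -5.1623).
  v is orthogonal to every row, so take v ∝ r_1 × r_2 = ((-2)·(-1) - (1)·(-1.1623), (1)·(-2) - (-5.1623)·(-1), (-5.1623)·(-1.1623) - (-2)·(-2)) ≈ (3.1623, -7.1623, 2).
  Let u = (3.1623, -7.1623, 2).
  ||u|| = √((3.1623)² + (-7.1623)² + (2)²) = √(65.2982) ≈ 8.0807,  v_1 = u/||u|| ≈ (0.3913, -0.8863, 0.2475) (||v_1|| = 1).

λ_1 = 8.1623,  λ_2 = 3,  λ_3 = 1.8377;  v_1 ≈ (0.3913, -0.8863, 0.2475)


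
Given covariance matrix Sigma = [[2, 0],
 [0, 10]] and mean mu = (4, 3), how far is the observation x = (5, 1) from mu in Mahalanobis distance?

Step 1 — centre the observation: (x - mu) = (1, -2).

Step 2 — invert Sigma. det(Sigma) = 2·10 - (0)² = 20.
  Sigma^{-1} = (1/det) · [[d, -b], [-b, a]] = [[0.5, 0],
 [0, 0.1]].

Step 3 — form the quadratic (x - mu)^T · Sigma^{-1} · (x - mu):
  Sigma^{-1} · (x - mu) = (0.5, -0.2).
  (x - mu)^T · [Sigma^{-1} · (x - mu)] = (1)·(0.5) + (-2)·(-0.2) = 0.9.

Step 4 — take square root: d = √(0.9) ≈ 0.9487.

d(x, mu) = √(0.9) ≈ 0.9487


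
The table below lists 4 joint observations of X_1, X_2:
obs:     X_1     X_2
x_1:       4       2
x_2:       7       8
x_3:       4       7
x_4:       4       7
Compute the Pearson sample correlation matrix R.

Step 1 — column means:
  mean(X_1) = (4 + 7 + 4 + 4) / 4 = 19/4 = 4.75
  mean(X_2) = (2 + 8 + 7 + 7) / 4 = 24/4 = 6

Step 2 — sample variances and covariances s[i,j] = (1/(n-1)) · Σ_k (x_{k,i} - mean_i) · (x_{k,j} - mean_j), with n-1 = 3:
  s[X_1,X_1] = ((-0.75)·(-0.75) + (2.25)·(2.25) + (-0.75)·(-0.75) + (-0.75)·(-0.75)) / 3 = 6.75/3 = 2.25
  s[X_1,X_2] = ((-0.75)·(-4) + (2.25)·(2) + (-0.75)·(1) + (-0.75)·(1)) / 3 = 6/3 = 2
  s[X_2,X_2] = ((-4)·(-4) + (2)·(2) + (1)·(1) + (1)·(1)) / 3 = 22/3 = 7.3333
  Sample standard deviations s_i = √(s[i,i]):
  s(X_1) = √(2.25) = 1.5
  s(X_2) = √(7.3333) = 2.708

Step 3 — r_{ij} = s_{ij} / (s_i · s_j):
  r[X_1,X_1] = 1 (diagonal).
  r[X_1,X_2] = 2 / (1.5 · 2.708) = 2 / 4.062 = 0.4924
  r[X_2,X_2] = 1 (diagonal).

R is symmetric with unit diagonal. Assembling:

R = [[1, 0.4924],
 [0.4924, 1]]


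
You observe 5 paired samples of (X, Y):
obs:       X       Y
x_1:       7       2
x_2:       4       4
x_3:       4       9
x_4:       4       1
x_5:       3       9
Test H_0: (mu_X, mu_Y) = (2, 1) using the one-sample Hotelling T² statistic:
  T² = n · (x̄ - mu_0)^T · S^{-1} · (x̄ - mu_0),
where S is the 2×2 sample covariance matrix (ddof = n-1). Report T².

Step 1 — sample mean vector:
  mean(X) = (7 + 4 + 4 + 4 + 3) / 5 = 22/5 = 4.4
  mean(Y) = (2 + 4 + 9 + 1 + 9) / 5 = 25/5 = 5
  x̄ = (4.4, 5),  deviation x̄ - mu_0 = (4.4, 5) - (2, 1) = (2.4, 4).

Step 2 — sample covariance matrix, S[i,j] = (1/(n-1)) · Σ_k (x_{k,i} - mean_i) · (x_{k,j} - mean_j), divisor n-1 = 4:
  S[X,X] = ((2.6)·(2.6) + (-0.4)·(-0.4) + (-0.4)·(-0.4) + (-0.4)·(-0.4) + (-1.4)·(-1.4)) / 4 = 9.2/4 = 2.3
  S[X,Y] = ((2.6)·(-3) + (-0.4)·(-1) + (-0.4)·(4) + (-0.4)·(-4) + (-1.4)·(4)) / 4 = -13/4 = -3.25
  S[Y,Y] = ((-3)·(-3) + (-1)·(-1) + (4)·(4) + (-4)·(-4) + (4)·(4)) / 4 = 58/4 = 14.5
  S = [[2.3, -3.25],
 [-3.25, 14.5]].

Step 3 — invert S. det(S) = 2.3·14.5 - (-3.25)² = 22.7875.
  S^{-1} = (1/det) · [[d, -b], [-b, a]] = [[0.6363, 0.1426],
 [0.1426, 0.1009]].

Step 4 — quadratic form (x̄ - mu_0)^T · S^{-1} · (x̄ - mu_0):
  S^{-1} · (x̄ - mu_0) = (2.0976, 0.746),
  (x̄ - mu_0)^T · [...] = (2.4)·(2.0976) + (4)·(0.746) = 8.0184.

Step 5 — scale by n: T² = 5 · 8.0184 = 40.0922.

T² ≈ 40.0922


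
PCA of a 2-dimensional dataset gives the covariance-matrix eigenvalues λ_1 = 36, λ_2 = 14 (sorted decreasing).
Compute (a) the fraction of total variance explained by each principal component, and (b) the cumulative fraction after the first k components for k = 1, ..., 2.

Step 1 — total variance = trace(Sigma) = Σ λ_i = 36 + 14 = 50.

Step 2 — fraction explained by component i = λ_i / Σ λ:
  PC1: 36/50 = 0.72
  PC2: 14/50 = 0.28

Step 3 — cumulative fraction after k components = (λ_1 + ... + λ_k) / Σ λ:
  k = 1: 36/50 = 0.72
  k = 2: (36 + 14)/50 = 50/50 = 1

Summary (fraction, with percent):

explained: PC1 0.72 (72%), PC2 0.28 (28%);  cumulative: 0.72, 1


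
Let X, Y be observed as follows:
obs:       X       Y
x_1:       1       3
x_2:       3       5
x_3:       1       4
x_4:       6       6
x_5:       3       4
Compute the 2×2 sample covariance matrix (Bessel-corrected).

Step 1 — column means:
  mean(X) = (1 + 3 + 1 + 6 + 3) / 5 = 14/5 = 2.8
  mean(Y) = (3 + 5 + 4 + 6 + 4) / 5 = 22/5 = 4.4

Step 2 — sample covariance S[i,j] = (1/(n-1)) · Σ_k (x_{k,i} - mean_i) · (x_{k,j} - mean_j), with n-1 = 4.
  S[X,X] = ((-1.8)·(-1.8) + (0.2)·(0.2) + (-1.8)·(-1.8) + (3.2)·(3.2) + (0.2)·(0.2)) / 4 = 16.8/4 = 4.2
  S[X,Y] = ((-1.8)·(-1.4) + (0.2)·(0.6) + (-1.8)·(-0.4) + (3.2)·(1.6) + (0.2)·(-0.4)) / 4 = 8.4/4 = 2.1
  S[Y,Y] = ((-1.4)·(-1.4) + (0.6)·(0.6) + (-0.4)·(-0.4) + (1.6)·(1.6) + (-0.4)·(-0.4)) / 4 = 5.2/4 = 1.3

S is symmetric (S[j,i] = S[i,j]). Assembling:

S = [[4.2, 2.1],
 [2.1, 1.3]]


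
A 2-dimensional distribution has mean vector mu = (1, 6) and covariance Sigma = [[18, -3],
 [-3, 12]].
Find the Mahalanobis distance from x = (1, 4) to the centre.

Step 1 — centre the observation: (x - mu) = (0, -2).

Step 2 — invert Sigma. det(Sigma) = 18·12 - (-3)² = 207.
  Sigma^{-1} = (1/det) · [[d, -b], [-b, a]] = [[0.058, 0.0145],
 [0.0145, 0.087]].

Step 3 — form the quadratic (x - mu)^T · Sigma^{-1} · (x - mu):
  Sigma^{-1} · (x - mu) = (-0.029, -0.1739).
  (x - mu)^T · [Sigma^{-1} · (x - mu)] = (0)·(-0.029) + (-2)·(-0.1739) = 0.3478.

Step 4 — take square root: d = √(0.3478) ≈ 0.5898.

d(x, mu) = √(0.3478) ≈ 0.5898


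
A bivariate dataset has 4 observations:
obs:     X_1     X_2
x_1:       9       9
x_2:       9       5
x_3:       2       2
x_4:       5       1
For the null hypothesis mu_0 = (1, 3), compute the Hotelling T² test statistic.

Step 1 — sample mean vector:
  mean(X_1) = (9 + 9 + 2 + 5) / 4 = 25/4 = 6.25
  mean(X_2) = (9 + 5 + 2 + 1) / 4 = 17/4 = 4.25
  x̄ = (6.25, 4.25),  deviation x̄ - mu_0 = (6.25, 4.25) - (1, 3) = (5.25, 1.25).

Step 2 — sample covariance matrix, S[i,j] = (1/(n-1)) · Σ_k (x_{k,i} - mean_i) · (x_{k,j} - mean_j), divisor n-1 = 3:
  S[X_1,X_1] = ((2.75)·(2.75) + (2.75)·(2.75) + (-4.25)·(-4.25) + (-1.25)·(-1.25)) / 3 = 34.75/3 = 11.5833
  S[X_1,X_2] = ((2.75)·(4.75) + (2.75)·(0.75) + (-4.25)·(-2.25) + (-1.25)·(-3.25)) / 3 = 28.75/3 = 9.5833
  S[X_2,X_2] = ((4.75)·(4.75) + (0.75)·(0.75) + (-2.25)·(-2.25) + (-3.25)·(-3.25)) / 3 = 38.75/3 = 12.9167
  S = [[11.5833, 9.5833],
 [9.5833, 12.9167]].

Step 3 — invert S. det(S) = 11.5833·12.9167 - (9.5833)² = 57.7778.
  S^{-1} = (1/det) · [[d, -b], [-b, a]] = [[0.2236, -0.1659],
 [-0.1659, 0.2005]].

Step 4 — quadratic form (x̄ - mu_0)^T · S^{-1} · (x̄ - mu_0):
  S^{-1} · (x̄ - mu_0) = (0.9663, -0.6202),
  (x̄ - mu_0)^T · [...] = (5.25)·(0.9663) + (1.25)·(-0.6202) = 4.2981.

Step 5 — scale by n: T² = 4 · 4.2981 = 17.1923.

T² ≈ 17.1923
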